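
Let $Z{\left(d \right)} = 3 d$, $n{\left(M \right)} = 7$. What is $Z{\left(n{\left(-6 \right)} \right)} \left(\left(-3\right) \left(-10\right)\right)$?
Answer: $630$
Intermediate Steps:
$Z{\left(n{\left(-6 \right)} \right)} \left(\left(-3\right) \left(-10\right)\right) = 3 \cdot 7 \left(\left(-3\right) \left(-10\right)\right) = 21 \cdot 30 = 630$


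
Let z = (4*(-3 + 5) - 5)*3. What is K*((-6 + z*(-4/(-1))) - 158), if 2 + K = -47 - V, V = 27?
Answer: 9728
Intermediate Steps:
z = 9 (z = (4*2 - 5)*3 = (8 - 5)*3 = 3*3 = 9)
K = -76 (K = -2 + (-47 - 1*27) = -2 + (-47 - 27) = -2 - 74 = -76)
K*((-6 + z*(-4/(-1))) - 158) = -76*((-6 + 9*(-4/(-1))) - 158) = -76*((-6 + 9*(-4*(-1))) - 158) = -76*((-6 + 9*4) - 158) = -76*((-6 + 36) - 158) = -76*(30 - 158) = -76*(-128) = 9728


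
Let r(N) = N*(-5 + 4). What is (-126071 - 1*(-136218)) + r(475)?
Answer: 9672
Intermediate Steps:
r(N) = -N (r(N) = N*(-1) = -N)
(-126071 - 1*(-136218)) + r(475) = (-126071 - 1*(-136218)) - 1*475 = (-126071 + 136218) - 475 = 10147 - 475 = 9672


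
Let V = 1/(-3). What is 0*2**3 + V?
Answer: -1/3 ≈ -0.33333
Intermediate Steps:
V = -1/3 ≈ -0.33333
0*2**3 + V = 0*2**3 - 1/3 = 0*8 - 1/3 = 0 - 1/3 = -1/3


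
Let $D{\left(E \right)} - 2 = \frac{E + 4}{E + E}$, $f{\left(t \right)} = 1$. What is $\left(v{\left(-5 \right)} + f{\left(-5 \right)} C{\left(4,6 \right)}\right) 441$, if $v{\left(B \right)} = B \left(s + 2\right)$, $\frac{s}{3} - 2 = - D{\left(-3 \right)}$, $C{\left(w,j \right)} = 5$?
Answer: $- \frac{6615}{2} \approx -3307.5$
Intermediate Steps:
$D{\left(E \right)} = 2 + \frac{4 + E}{2 E}$ ($D{\left(E \right)} = 2 + \frac{E + 4}{E + E} = 2 + \frac{4 + E}{2 E}$)
$s = \frac{1}{2}$ ($s = 6 + 3 \left(- (\frac{5}{2} + \frac{2}{-3})\right) = 6 + 3 \left(- (\frac{5}{2} + 2 \left(- \frac{1}{3}\right))\right) = 6 + 3 \left(- (\frac{5}{2} - \frac{2}{3})\right) = 6 + 3 \left(\left(-1\right) \frac{11}{6}\right) = 6 + 3 \left(- \frac{11}{6}\right) = 6 - \frac{11}{2} = \frac{1}{2} \approx 0.5$)
$v{\left(B \right)} = \frac{5 B}{2}$ ($v{\left(B \right)} = B \left(\frac{1}{2} + 2\right) = B \frac{5}{2} = \frac{5 B}{2}$)
$\left(v{\left(-5 \right)} + f{\left(-5 \right)} C{\left(4,6 \right)}\right) 441 = \left(\frac{5}{2} \left(-5\right) + 1 \cdot 5\right) 441 = \left(- \frac{25}{2} + 5\right) 441 = \left(- \frac{15}{2}\right) 441 = - \frac{6615}{2}$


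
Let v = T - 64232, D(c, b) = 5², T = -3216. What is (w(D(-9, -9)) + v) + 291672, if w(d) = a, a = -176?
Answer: 224048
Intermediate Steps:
D(c, b) = 25
w(d) = -176
v = -67448 (v = -3216 - 64232 = -67448)
(w(D(-9, -9)) + v) + 291672 = (-176 - 67448) + 291672 = -67624 + 291672 = 224048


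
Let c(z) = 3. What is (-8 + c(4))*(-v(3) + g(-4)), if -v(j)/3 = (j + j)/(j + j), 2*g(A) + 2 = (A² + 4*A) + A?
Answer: 0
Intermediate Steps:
g(A) = -1 + A²/2 + 5*A/2 (g(A) = -1 + ((A² + 4*A) + A)/2 = -1 + (A² + 5*A)/2 = -1 + (A²/2 + 5*A/2) = -1 + A²/2 + 5*A/2)
v(j) = -3 (v(j) = -3*(j + j)/(j + j) = -3*2*j/(2*j) = -3*2*j*1/(2*j) = -3*1 = -3)
(-8 + c(4))*(-v(3) + g(-4)) = (-8 + 3)*(-1*(-3) + (-1 + (½)*(-4)² + (5/2)*(-4))) = -5*(3 + (-1 + (½)*16 - 10)) = -5*(3 + (-1 + 8 - 10)) = -5*(3 - 3) = -5*0 = 0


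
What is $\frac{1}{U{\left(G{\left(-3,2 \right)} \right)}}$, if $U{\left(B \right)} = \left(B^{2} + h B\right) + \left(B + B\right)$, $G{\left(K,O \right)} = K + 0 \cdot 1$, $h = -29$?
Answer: $\frac{1}{90} \approx 0.011111$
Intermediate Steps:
$G{\left(K,O \right)} = K$ ($G{\left(K,O \right)} = K + 0 = K$)
$U{\left(B \right)} = B^{2} - 27 B$ ($U{\left(B \right)} = \left(B^{2} - 29 B\right) + \left(B + B\right) = \left(B^{2} - 29 B\right) + 2 B = B^{2} - 27 B$)
$\frac{1}{U{\left(G{\left(-3,2 \right)} \right)}} = \frac{1}{\left(-3\right) \left(-27 - 3\right)} = \frac{1}{\left(-3\right) \left(-30\right)} = \frac{1}{90}$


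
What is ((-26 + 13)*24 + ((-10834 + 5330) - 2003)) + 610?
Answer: -7209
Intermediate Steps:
((-26 + 13)*24 + ((-10834 + 5330) - 2003)) + 610 = (-13*24 + (-5504 - 2003)) + 610 = (-312 - 7507) + 610 = -7819 + 610 = -7209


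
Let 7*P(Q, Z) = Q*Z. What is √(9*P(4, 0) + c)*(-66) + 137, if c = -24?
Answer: 137 - 132*I*√6 ≈ 137.0 - 323.33*I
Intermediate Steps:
P(Q, Z) = Q*Z/7 (P(Q, Z) = (Q*Z)/7 = Q*Z/7)
√(9*P(4, 0) + c)*(-66) + 137 = √(9*((⅐)*4*0) - 24)*(-66) + 137 = √(9*0 - 24)*(-66) + 137 = √(0 - 24)*(-66) + 137 = √(-24)*(-66) + 137 = (2*I*√6)*(-66) + 137 = -132*I*√6 + 137 = 137 - 132*I*√6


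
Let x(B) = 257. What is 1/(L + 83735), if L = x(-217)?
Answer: 1/83992 ≈ 1.1906e-5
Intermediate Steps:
L = 257
1/(L + 83735) = 1/(257 + 83735) = 1/83992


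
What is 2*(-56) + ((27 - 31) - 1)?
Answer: -117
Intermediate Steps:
2*(-56) + ((27 - 31) - 1) = -112 + (-4 - 1) = -112 - 5 = -117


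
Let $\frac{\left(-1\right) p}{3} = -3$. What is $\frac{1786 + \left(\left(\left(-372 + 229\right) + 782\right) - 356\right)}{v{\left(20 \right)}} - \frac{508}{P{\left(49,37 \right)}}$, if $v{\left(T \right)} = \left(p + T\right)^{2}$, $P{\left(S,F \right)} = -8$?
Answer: $\frac{110945}{1682} \approx 65.96$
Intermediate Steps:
$p = 9$ ($p = \left(-3\right) \left(-3\right) = 9$)
$v{\left(T \right)} = \left(9 + T\right)^{2}$
$\frac{1786 + \left(\left(\left(-372 + 229\right) + 782\right) - 356\right)}{v{\left(20 \right)}} - \frac{508}{P{\left(49,37 \right)}} = \frac{1786 + \left(\left(\left(-372 + 229\right) + 782\right) - 356\right)}{\left(9 + 20\right)^{2}} - \frac{508}{-8} = \frac{1786 + \left(\left(-143 + 782\right) - 356\right)}{29^{2}} - - \frac{127}{2} = \frac{1786 + \left(639 - 356\right)}{841} + \frac{127}{2} = \left(1786 + 283\right) \frac{1}{841} + \frac{127}{2} = 2069 \cdot \frac{1}{841} + \frac{127}{2} = \frac{2069}{841} + \frac{127}{2} = \frac{110945}{1682}$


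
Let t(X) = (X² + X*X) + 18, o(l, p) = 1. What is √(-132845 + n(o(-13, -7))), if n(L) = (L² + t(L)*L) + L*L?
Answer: I*√132823 ≈ 364.45*I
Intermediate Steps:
t(X) = 18 + 2*X² (t(X) = (X² + X²) + 18 = 2*X² + 18 = 18 + 2*X²)
n(L) = 2*L² + L*(18 + 2*L²) (n(L) = (L² + (18 + 2*L²)*L) + L*L = (L² + L*(18 + 2*L²)) + L² = 2*L² + L*(18 + 2*L²))
√(-132845 + n(o(-13, -7))) = √(-132845 + 2*1*(9 + 1 + 1²)) = √(-132845 + 2*1*(9 + 1 + 1)) = √(-132845 + 2*1*11) = √(-132845 + 22) = √(-132823) = I*√132823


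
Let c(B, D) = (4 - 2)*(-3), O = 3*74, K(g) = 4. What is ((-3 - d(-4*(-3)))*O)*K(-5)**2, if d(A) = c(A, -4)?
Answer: 10656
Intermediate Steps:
O = 222
c(B, D) = -6 (c(B, D) = 2*(-3) = -6)
d(A) = -6
((-3 - d(-4*(-3)))*O)*K(-5)**2 = ((-3 - 1*(-6))*222)*4**2 = ((-3 + 6)*222)*16 = (3*222)*16 = 666*16 = 10656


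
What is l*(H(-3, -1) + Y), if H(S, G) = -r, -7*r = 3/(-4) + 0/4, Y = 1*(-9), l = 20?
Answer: -1275/7 ≈ -182.14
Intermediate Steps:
Y = -9
r = 3/28 (r = -(3/(-4) + 0/4)/7 = -(3*(-¼) + 0*(¼))/7 = -(-¾ + 0)/7 = -⅐*(-¾) = 3/28 ≈ 0.10714)
H(S, G) = -3/28 (H(S, G) = -1*3/28 = -3/28)
l*(H(-3, -1) + Y) = 20*(-3/28 - 9) = 20*(-255/28) = -1275/7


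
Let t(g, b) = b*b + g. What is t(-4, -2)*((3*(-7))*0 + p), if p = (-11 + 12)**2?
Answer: 0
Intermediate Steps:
t(g, b) = g + b**2 (t(g, b) = b**2 + g = g + b**2)
p = 1 (p = 1**2 = 1)
t(-4, -2)*((3*(-7))*0 + p) = (-4 + (-2)**2)*((3*(-7))*0 + 1) = (-4 + 4)*(-21*0 + 1) = 0*(0 + 1) = 0*1 = 0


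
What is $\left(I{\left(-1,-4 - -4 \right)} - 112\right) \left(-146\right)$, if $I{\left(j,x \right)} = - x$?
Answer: $16352$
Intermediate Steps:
$\left(I{\left(-1,-4 - -4 \right)} - 112\right) \left(-146\right) = \left(- (-4 - -4) - 112\right) \left(-146\right) = \left(- (-4 + 4) - 112\right) \left(-146\right) = \left(\left(-1\right) 0 - 112\right) \left(-146\right) = \left(0 - 112\right) \left(-146\right) = \left(-112\right) \left(-146\right) = 16352$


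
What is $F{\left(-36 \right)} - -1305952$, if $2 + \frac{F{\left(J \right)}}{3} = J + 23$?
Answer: $1305907$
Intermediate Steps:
$F{\left(J \right)} = 63 + 3 J$ ($F{\left(J \right)} = -6 + 3 \left(J + 23\right) = -6 + 3 \left(23 + J\right) = -6 + \left(69 + 3 J\right) = 63 + 3 J$)
$F{\left(-36 \right)} - -1305952 = \left(63 + 3 \left(-36\right)\right) - -1305952 = \left(63 - 108\right) + 1305952 = -45 + 1305952 = 1305907$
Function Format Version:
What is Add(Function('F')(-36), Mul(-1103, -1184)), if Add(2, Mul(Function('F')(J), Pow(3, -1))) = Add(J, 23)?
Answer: 1305907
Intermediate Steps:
Function('F')(J) = Add(63, Mul(3, J)) (Function('F')(J) = Add(-6, Mul(3, Add(J, 23))) = Add(-6, Mul(3, Add(23, J))) = Add(-6, Add(69, Mul(3, J))) = Add(63, Mul(3, J)))
Add(Function('F')(-36), Mul(-1103, -1184)) = Add(Add(63, Mul(3, -36)), Mul(-1103, -1184)) = Add(Add(63, -108), 1305952) = Add(-45, 1305952) = 1305907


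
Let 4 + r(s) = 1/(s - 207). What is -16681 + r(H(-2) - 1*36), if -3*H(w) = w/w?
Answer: -12180053/730 ≈ -16685.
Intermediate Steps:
H(w) = -⅓ (H(w) = -w/(3*w) = -⅓*1 = -⅓)
r(s) = -4 + 1/(-207 + s) (r(s) = -4 + 1/(s - 207) = -4 + 1/(-207 + s))
-16681 + r(H(-2) - 1*36) = -16681 + (829 - 4*(-⅓ - 1*36))/(-207 + (-⅓ - 1*36)) = -16681 + (829 - 4*(-⅓ - 36))/(-207 + (-⅓ - 36)) = -16681 + (829 - 4*(-109/3))/(-207 - 109/3) = -16681 + (829 + 436/3)/(-730/3) = -16681 - 3/730*2923/3 = -16681 - 2923/730 = -12180053/730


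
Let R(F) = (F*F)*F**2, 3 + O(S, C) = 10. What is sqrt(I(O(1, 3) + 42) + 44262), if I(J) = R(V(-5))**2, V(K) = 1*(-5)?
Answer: sqrt(434887) ≈ 659.46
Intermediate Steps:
O(S, C) = 7 (O(S, C) = -3 + 10 = 7)
V(K) = -5
R(F) = F**4 (R(F) = F**2*F**2 = F**4)
I(J) = 390625 (I(J) = ((-5)**4)**2 = 625**2 = 390625)
sqrt(I(O(1, 3) + 42) + 44262) = sqrt(390625 + 44262) = sqrt(434887)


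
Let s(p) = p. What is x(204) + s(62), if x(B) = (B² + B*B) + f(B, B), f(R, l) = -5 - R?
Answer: 83085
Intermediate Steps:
x(B) = -5 - B + 2*B² (x(B) = (B² + B*B) + (-5 - B) = (B² + B²) + (-5 - B) = 2*B² + (-5 - B) = -5 - B + 2*B²)
x(204) + s(62) = (-5 - 1*204 + 2*204²) + 62 = (-5 - 204 + 2*41616) + 62 = (-5 - 204 + 83232) + 62 = 83023 + 62 = 83085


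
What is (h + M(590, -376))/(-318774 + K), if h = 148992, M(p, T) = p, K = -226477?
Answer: -149582/545251 ≈ -0.27434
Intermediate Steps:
(h + M(590, -376))/(-318774 + K) = (148992 + 590)/(-318774 - 226477) = 149582/(-545251) = 149582*(-1/545251) = -149582/545251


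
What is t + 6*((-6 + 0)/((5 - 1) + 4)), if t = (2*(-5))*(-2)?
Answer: 31/2 ≈ 15.500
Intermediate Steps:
t = 20 (t = -10*(-2) = 20)
t + 6*((-6 + 0)/((5 - 1) + 4)) = 20 + 6*((-6 + 0)/((5 - 1) + 4)) = 20 + 6*(-6/(4 + 4)) = 20 + 6*(-6/8) = 20 + 6*(-6*⅛) = 20 + 6*(-¾) = 20 - 9/2 = 31/2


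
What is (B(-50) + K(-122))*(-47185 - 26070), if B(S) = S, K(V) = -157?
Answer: 15163785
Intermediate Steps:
(B(-50) + K(-122))*(-47185 - 26070) = (-50 - 157)*(-47185 - 26070) = -207*(-73255) = 15163785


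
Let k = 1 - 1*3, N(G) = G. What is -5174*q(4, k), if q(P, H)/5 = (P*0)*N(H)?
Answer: 0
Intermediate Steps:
k = -2 (k = 1 - 3 = -2)
q(P, H) = 0 (q(P, H) = 5*((P*0)*H) = 5*(0*H) = 5*0 = 0)
-5174*q(4, k) = -5174*0 = 0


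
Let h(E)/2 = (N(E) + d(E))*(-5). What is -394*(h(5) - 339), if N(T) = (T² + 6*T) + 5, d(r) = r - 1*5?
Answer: 369966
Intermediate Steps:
d(r) = -5 + r (d(r) = r - 5 = -5 + r)
N(T) = 5 + T² + 6*T
h(E) = -70*E - 10*E² (h(E) = 2*(((5 + E² + 6*E) + (-5 + E))*(-5)) = 2*((E² + 7*E)*(-5)) = 2*(-35*E - 5*E²) = -70*E - 10*E²)
-394*(h(5) - 339) = -394*(10*5*(-7 - 1*5) - 339) = -394*(10*5*(-7 - 5) - 339) = -394*(10*5*(-12) - 339) = -394*(-600 - 339) = -394*(-939) = 369966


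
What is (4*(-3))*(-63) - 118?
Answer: 638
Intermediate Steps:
(4*(-3))*(-63) - 118 = -12*(-63) - 118 = 756 - 118 = 638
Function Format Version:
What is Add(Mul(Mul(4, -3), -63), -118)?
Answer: 638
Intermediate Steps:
Add(Mul(Mul(4, -3), -63), -118) = Add(Mul(-12, -63), -118) = Add(756, -118) = 638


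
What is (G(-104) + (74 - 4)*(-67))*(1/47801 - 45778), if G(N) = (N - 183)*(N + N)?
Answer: -120366009140062/47801 ≈ -2.5181e+9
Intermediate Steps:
G(N) = 2*N*(-183 + N) (G(N) = (-183 + N)*(2*N) = 2*N*(-183 + N))
(G(-104) + (74 - 4)*(-67))*(1/47801 - 45778) = (2*(-104)*(-183 - 104) + (74 - 4)*(-67))*(1/47801 - 45778) = (2*(-104)*(-287) + 70*(-67))*(1/47801 - 45778) = (59696 - 4690)*(-2188234177/47801) = 55006*(-2188234177/47801) = -120366009140062/47801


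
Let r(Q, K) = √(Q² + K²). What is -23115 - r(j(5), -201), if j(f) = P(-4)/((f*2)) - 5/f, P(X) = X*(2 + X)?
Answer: -23115 - √1010026/5 ≈ -23316.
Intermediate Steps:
j(f) = -1/f (j(f) = (-4*(2 - 4))/((f*2)) - 5/f = (-4*(-2))/((2*f)) - 5/f = 8*(1/(2*f)) - 5/f = 4/f - 5/f = -1/f)
r(Q, K) = √(K² + Q²)
-23115 - r(j(5), -201) = -23115 - √((-201)² + (-1/5)²) = -23115 - √(40401 + (-1*⅕)²) = -23115 - √(40401 + (-⅕)²) = -23115 - √(40401 + 1/25) = -23115 - √(1010026/25) = -23115 - √1010026/5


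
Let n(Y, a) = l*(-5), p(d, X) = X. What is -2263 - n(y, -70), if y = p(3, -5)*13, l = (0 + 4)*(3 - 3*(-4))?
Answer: -1963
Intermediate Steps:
l = 60 (l = 4*(3 + 12) = 4*15 = 60)
y = -65 (y = -5*13 = -65)
n(Y, a) = -300 (n(Y, a) = 60*(-5) = -300)
-2263 - n(y, -70) = -2263 - 1*(-300) = -2263 + 300 = -1963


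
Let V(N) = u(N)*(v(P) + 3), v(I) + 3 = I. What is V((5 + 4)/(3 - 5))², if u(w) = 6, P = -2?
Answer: 144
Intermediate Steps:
v(I) = -3 + I
V(N) = -12 (V(N) = 6*((-3 - 2) + 3) = 6*(-5 + 3) = 6*(-2) = -12)
V((5 + 4)/(3 - 5))² = (-12)² = 144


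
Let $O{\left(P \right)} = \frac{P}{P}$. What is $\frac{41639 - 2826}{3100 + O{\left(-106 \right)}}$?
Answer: $\frac{38813}{3101} \approx 12.516$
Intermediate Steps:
$O{\left(P \right)} = 1$
$\frac{41639 - 2826}{3100 + O{\left(-106 \right)}} = \frac{41639 - 2826}{3100 + 1} = \frac{38813}{3101}$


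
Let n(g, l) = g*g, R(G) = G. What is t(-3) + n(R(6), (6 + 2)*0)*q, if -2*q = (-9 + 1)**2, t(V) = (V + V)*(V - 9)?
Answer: -1080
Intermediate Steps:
t(V) = 2*V*(-9 + V) (t(V) = (2*V)*(-9 + V) = 2*V*(-9 + V))
n(g, l) = g**2
q = -32 (q = -(-9 + 1)**2/2 = -1/2*(-8)**2 = -1/2*64 = -32)
t(-3) + n(R(6), (6 + 2)*0)*q = 2*(-3)*(-9 - 3) + 6**2*(-32) = 2*(-3)*(-12) + 36*(-32) = 72 - 1152 = -1080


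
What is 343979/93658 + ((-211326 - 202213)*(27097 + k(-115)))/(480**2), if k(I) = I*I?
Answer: -390410407900391/5394700800 ≈ -72369.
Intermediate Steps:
k(I) = I**2
343979/93658 + ((-211326 - 202213)*(27097 + k(-115)))/(480**2) = 343979/93658 + ((-211326 - 202213)*(27097 + (-115)**2))/(480**2) = 343979*(1/93658) - 413539*(27097 + 13225)/230400 = 343979/93658 - 413539*40322*(1/230400) = 343979/93658 - 16674719558*1/230400 = 343979/93658 - 8337359779/115200 = -390410407900391/5394700800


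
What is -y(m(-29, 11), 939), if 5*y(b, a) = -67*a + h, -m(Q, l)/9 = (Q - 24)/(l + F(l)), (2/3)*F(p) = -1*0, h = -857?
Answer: 12754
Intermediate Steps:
F(p) = 0 (F(p) = 3*(-1*0)/2 = (3/2)*0 = 0)
m(Q, l) = -9*(-24 + Q)/l (m(Q, l) = -9*(Q - 24)/(l + 0) = -9*(-24 + Q)/l)
y(b, a) = -857/5 - 67*a/5 (y(b, a) = (-67*a - 857)/5 = (-857 - 67*a)/5 = -857/5 - 67*a/5)
-y(m(-29, 11), 939) = -(-857/5 - 67/5*939) = -(-857/5 - 62913/5) = -1*(-12754) = 12754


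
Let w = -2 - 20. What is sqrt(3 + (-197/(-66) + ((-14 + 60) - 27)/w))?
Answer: 13*sqrt(33)/33 ≈ 2.2630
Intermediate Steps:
w = -22
sqrt(3 + (-197/(-66) + ((-14 + 60) - 27)/w)) = sqrt(3 + (-197/(-66) + ((-14 + 60) - 27)/(-22))) = sqrt(3 + (-197*(-1/66) + (46 - 27)*(-1/22))) = sqrt(3 + (197/66 + 19*(-1/22))) = sqrt(3 + (197/66 - 19/22)) = sqrt(3 + 70/33) = sqrt(169/33) = 13*sqrt(33)/33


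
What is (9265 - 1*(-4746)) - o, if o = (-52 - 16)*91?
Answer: 20199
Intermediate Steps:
o = -6188 (o = -68*91 = -6188)
(9265 - 1*(-4746)) - o = (9265 - 1*(-4746)) - 1*(-6188) = (9265 + 4746) + 6188 = 14011 + 6188 = 20199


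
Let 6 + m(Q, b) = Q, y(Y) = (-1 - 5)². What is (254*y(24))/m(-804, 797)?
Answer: -508/45 ≈ -11.289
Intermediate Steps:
y(Y) = 36 (y(Y) = (-6)² = 36)
m(Q, b) = -6 + Q
(254*y(24))/m(-804, 797) = (254*36)/(-6 - 804) = 9144/(-810) = 9144*(-1/810) = -508/45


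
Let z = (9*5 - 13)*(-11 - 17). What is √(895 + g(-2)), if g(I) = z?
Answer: I ≈ 1.0*I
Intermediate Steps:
z = -896 (z = (45 - 13)*(-28) = 32*(-28) = -896)
g(I) = -896
√(895 + g(-2)) = √(895 - 896) = √(-1) = I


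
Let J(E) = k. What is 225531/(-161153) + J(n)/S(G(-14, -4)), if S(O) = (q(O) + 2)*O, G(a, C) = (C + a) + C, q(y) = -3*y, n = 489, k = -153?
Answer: -18396351/14181464 ≈ -1.2972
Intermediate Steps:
G(a, C) = a + 2*C
J(E) = -153
S(O) = O*(2 - 3*O) (S(O) = (-3*O + 2)*O = (2 - 3*O)*O = O*(2 - 3*O))
225531/(-161153) + J(n)/S(G(-14, -4)) = 225531/(-161153) - 153*1/((-14 + 2*(-4))*(2 - 3*(-14 + 2*(-4)))) = 225531*(-1/161153) - 153*1/((-14 - 8)*(2 - 3*(-14 - 8))) = -225531/161153 - 153*(-1/(22*(2 - 3*(-22)))) = -225531/161153 - 153*(-1/(22*(2 + 66))) = -225531/161153 - 153/((-22*68)) = -225531/161153 - 153/(-1496) = -225531/161153 - 153*(-1/1496) = -225531/161153 + 9/88 = -18396351/14181464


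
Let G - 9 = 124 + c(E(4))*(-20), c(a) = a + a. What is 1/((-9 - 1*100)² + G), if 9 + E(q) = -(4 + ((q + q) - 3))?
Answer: 1/12734 ≈ 7.8530e-5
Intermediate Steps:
E(q) = -10 - 2*q (E(q) = -9 - (4 + ((q + q) - 3)) = -9 - (4 + (2*q - 3)) = -9 - (4 + (-3 + 2*q)) = -9 - (1 + 2*q) = -9 + (-1 - 2*q) = -10 - 2*q)
c(a) = 2*a
G = 853 (G = 9 + (124 + (2*(-10 - 2*4))*(-20)) = 9 + (124 + (2*(-10 - 8))*(-20)) = 9 + (124 + (2*(-18))*(-20)) = 9 + (124 - 36*(-20)) = 9 + (124 + 720) = 9 + 844 = 853)
1/((-9 - 1*100)² + G) = 1/((-9 - 1*100)² + 853) = 1/((-9 - 100)² + 853) = 1/((-109)² + 853) = 1/(11881 + 853) = 1/12734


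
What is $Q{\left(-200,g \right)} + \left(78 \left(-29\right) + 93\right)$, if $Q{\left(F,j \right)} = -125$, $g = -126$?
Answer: $-2294$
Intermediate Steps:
$Q{\left(-200,g \right)} + \left(78 \left(-29\right) + 93\right) = -125 + \left(78 \left(-29\right) + 93\right) = -125 + \left(-2262 + 93\right) = -125 - 2169 = -2294$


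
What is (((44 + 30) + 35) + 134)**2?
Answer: 59049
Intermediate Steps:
(((44 + 30) + 35) + 134)**2 = ((74 + 35) + 134)**2 = (109 + 134)**2 = 243**2 = 59049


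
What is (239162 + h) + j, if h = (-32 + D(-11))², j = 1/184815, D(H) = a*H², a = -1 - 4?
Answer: 119192922766/184815 ≈ 6.4493e+5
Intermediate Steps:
a = -5
D(H) = -5*H²
j = 1/184815 ≈ 5.4108e-6
h = 405769 (h = (-32 - 5*(-11)²)² = (-32 - 5*121)² = (-32 - 605)² = (-637)² = 405769)
(239162 + h) + j = (239162 + 405769) + 1/184815 = 644931 + 1/184815 = 119192922766/184815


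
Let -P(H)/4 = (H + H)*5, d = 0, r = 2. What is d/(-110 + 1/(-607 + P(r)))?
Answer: 0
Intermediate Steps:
P(H) = -40*H (P(H) = -4*(H + H)*5 = -4*2*H*5 = -40*H)
d/(-110 + 1/(-607 + P(r))) = 0/(-110 + 1/(-607 - 40*2)) = 0/(-110 + 1/(-607 - 80)) = 0/(-110 + 1/(-687)) = 0/(-110 - 1/687) = 0/(-75571/687) = 0*(-687/75571) = 0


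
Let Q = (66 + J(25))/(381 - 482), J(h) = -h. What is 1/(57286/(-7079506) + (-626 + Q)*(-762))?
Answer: 357515053/170649556531919 ≈ 2.0950e-6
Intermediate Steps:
Q = -41/101 (Q = (66 - 1*25)/(381 - 482) = (66 - 25)/(-101) = 41*(-1/101) = -41/101 ≈ -0.40594)
1/(57286/(-7079506) + (-626 + Q)*(-762)) = 1/(57286/(-7079506) + (-626 - 41/101)*(-762)) = 1/(57286*(-1/7079506) - 63267/101*(-762)) = 1/(-28643/3539753 + 48209454/101) = 1/(170649556531919/357515053) = 357515053/170649556531919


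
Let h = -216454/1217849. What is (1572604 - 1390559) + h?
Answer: 221703104751/1217849 ≈ 1.8204e+5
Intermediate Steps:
h = -216454/1217849 (h = -216454*1/1217849 = -216454/1217849 ≈ -0.17773)
(1572604 - 1390559) + h = (1572604 - 1390559) - 216454/1217849 = 182045 - 216454/1217849 = 221703104751/1217849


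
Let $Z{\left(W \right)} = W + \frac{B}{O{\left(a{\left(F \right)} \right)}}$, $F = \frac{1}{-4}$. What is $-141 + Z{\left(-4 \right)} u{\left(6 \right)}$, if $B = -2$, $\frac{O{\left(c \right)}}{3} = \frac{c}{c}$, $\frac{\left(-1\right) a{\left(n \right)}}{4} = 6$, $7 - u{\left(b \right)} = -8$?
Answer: $-211$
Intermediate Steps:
$u{\left(b \right)} = 15$ ($u{\left(b \right)} = 7 - -8 = 7 + 8 = 15$)
$F = - \frac{1}{4} \approx -0.25$
$a{\left(n \right)} = -24$ ($a{\left(n \right)} = \left(-4\right) 6 = -24$)
$O{\left(c \right)} = 3$ ($O{\left(c \right)} = 3 \frac{c}{c} = 3 \cdot 1 = 3$)
$Z{\left(W \right)} = - \frac{2}{3} + W$ ($Z{\left(W \right)} = W - \frac{2}{3} = - \frac{2}{3} + W$)
$-141 + Z{\left(-4 \right)} u{\left(6 \right)} = -141 + \left(- \frac{2}{3} - 4\right) 15 = -141 - 70 = -211$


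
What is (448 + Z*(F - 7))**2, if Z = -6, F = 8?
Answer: 195364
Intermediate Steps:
(448 + Z*(F - 7))**2 = (448 - 6*(8 - 7))**2 = (448 - 6*1)**2 = (448 - 6)**2 = 442**2 = 195364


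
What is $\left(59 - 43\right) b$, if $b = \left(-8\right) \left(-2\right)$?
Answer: $256$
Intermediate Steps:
$b = 16$
$\left(59 - 43\right) b = \left(59 - 43\right) 16 = 16 \cdot 16 = 256$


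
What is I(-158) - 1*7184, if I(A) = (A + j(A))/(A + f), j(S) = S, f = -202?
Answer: -646481/90 ≈ -7183.1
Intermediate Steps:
I(A) = 2*A/(-202 + A) (I(A) = (A + A)/(A - 202) = (2*A)/(-202 + A) = 2*A/(-202 + A))
I(-158) - 1*7184 = 2*(-158)/(-202 - 158) - 1*7184 = 2*(-158)/(-360) - 7184 = 2*(-158)*(-1/360) - 7184 = 79/90 - 7184 = -646481/90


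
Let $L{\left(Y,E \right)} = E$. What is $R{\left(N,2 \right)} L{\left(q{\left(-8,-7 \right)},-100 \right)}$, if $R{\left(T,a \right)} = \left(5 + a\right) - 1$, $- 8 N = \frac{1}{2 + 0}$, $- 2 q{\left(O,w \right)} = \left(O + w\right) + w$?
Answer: $-600$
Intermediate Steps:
$q{\left(O,w \right)} = - w - \frac{O}{2}$ ($q{\left(O,w \right)} = - \frac{\left(O + w\right) + w}{2} = - \frac{O + 2 w}{2} = - w - \frac{O}{2}$)
$N = - \frac{1}{16}$ ($N = - \frac{1}{8 \left(2 + 0\right)} = - \frac{1}{8 \cdot 2} = \left(- \frac{1}{8}\right) \frac{1}{2} = - \frac{1}{16} \approx -0.0625$)
$R{\left(T,a \right)} = 4 + a$
$R{\left(N,2 \right)} L{\left(q{\left(-8,-7 \right)},-100 \right)} = \left(4 + 2\right) \left(-100\right) = 6 \left(-100\right) = -600$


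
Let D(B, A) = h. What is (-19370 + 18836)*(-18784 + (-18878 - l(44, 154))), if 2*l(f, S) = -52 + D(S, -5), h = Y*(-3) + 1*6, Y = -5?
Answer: 20103231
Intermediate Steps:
h = 21 (h = -5*(-3) + 1*6 = 15 + 6 = 21)
D(B, A) = 21
l(f, S) = -31/2 (l(f, S) = (-52 + 21)/2 = (½)*(-31) = -31/2)
(-19370 + 18836)*(-18784 + (-18878 - l(44, 154))) = (-19370 + 18836)*(-18784 + (-18878 - 1*(-31/2))) = -534*(-18784 + (-18878 + 31/2)) = -534*(-18784 - 37725/2) = -534*(-75293/2) = 20103231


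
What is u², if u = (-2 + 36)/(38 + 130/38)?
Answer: 417316/619369 ≈ 0.67378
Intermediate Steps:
u = 646/787 (u = 34/(38 + 130*(1/38)) = 34/(38 + 65/19) = 34/(787/19) = 34*(19/787) = 646/787 ≈ 0.82084)
u² = (646/787)² = 417316/619369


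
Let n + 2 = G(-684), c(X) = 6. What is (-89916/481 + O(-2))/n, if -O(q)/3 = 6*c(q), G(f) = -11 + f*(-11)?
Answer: -141864/3612791 ≈ -0.039267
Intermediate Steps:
G(f) = -11 - 11*f
O(q) = -108 (O(q) = -18*6 = -3*36 = -108)
n = 7511 (n = -2 + (-11 - 11*(-684)) = -2 + (-11 + 7524) = -2 + 7513 = 7511)
(-89916/481 + O(-2))/n = (-89916/481 - 108)/7511 = (-89916/481 - 108)*(1/7511) = -141864/481*1/7511 = -141864/3612791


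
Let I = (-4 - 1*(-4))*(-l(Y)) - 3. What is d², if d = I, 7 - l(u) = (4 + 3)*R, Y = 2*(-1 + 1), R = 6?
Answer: 9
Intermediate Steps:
Y = 0 (Y = 2*0 = 0)
l(u) = -35 (l(u) = 7 - (4 + 3)*6 = 7 - 7*6 = 7 - 1*42 = 7 - 42 = -35)
I = -3 (I = (-4 - 1*(-4))*(-1*(-35)) - 3 = (-4 + 4)*35 - 3 = 0*35 - 3 = 0 - 3 = -3)
d = -3
d² = (-3)² = 9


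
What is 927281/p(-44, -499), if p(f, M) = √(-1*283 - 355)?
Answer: -927281*I*√638/638 ≈ -36711.0*I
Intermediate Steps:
p(f, M) = I*√638 (p(f, M) = √(-283 - 355) = √(-638) = I*√638)
927281/p(-44, -499) = 927281/((I*√638)) = 927281*(-I*√638/638) = -927281*I*√638/638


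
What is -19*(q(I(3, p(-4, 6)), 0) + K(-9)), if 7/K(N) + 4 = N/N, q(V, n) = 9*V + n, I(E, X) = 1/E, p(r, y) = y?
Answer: -38/3 ≈ -12.667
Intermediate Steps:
q(V, n) = n + 9*V
K(N) = -7/3 (K(N) = 7/(-4 + N/N) = 7/(-4 + 1) = 7/(-3) = 7*(-⅓) = -7/3)
-19*(q(I(3, p(-4, 6)), 0) + K(-9)) = -19*((0 + 9/3) - 7/3) = -19*((0 + 9*(⅓)) - 7/3) = -19*((0 + 3) - 7/3) = -19*(3 - 7/3) = -19*⅔ = -38/3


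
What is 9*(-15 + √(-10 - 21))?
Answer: -135 + 9*I*√31 ≈ -135.0 + 50.11*I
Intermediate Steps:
9*(-15 + √(-10 - 21)) = 9*(-15 + √(-31)) = 9*(-15 + I*√31) = -135 + 9*I*√31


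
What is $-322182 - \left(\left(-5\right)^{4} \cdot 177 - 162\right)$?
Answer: $-432645$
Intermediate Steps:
$-322182 - \left(\left(-5\right)^{4} \cdot 177 - 162\right) = -322182 - \left(625 \cdot 177 - 162\right) = -322182 - \left(110625 - 162\right) = -322182 - 110463 = -432645$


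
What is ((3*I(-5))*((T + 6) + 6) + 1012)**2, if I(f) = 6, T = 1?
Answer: 1552516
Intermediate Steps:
((3*I(-5))*((T + 6) + 6) + 1012)**2 = ((3*6)*((1 + 6) + 6) + 1012)**2 = (18*(7 + 6) + 1012)**2 = (18*13 + 1012)**2 = (234 + 1012)**2 = 1246**2 = 1552516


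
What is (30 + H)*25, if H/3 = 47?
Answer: 4275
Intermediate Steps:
H = 141 (H = 3*47 = 141)
(30 + H)*25 = (30 + 141)*25 = 171*25 = 4275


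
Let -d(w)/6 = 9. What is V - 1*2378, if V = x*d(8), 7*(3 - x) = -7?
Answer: -2594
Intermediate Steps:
x = 4 (x = 3 - ⅐*(-7) = 3 + 1 = 4)
d(w) = -54 (d(w) = -6*9 = -54)
V = -216 (V = 4*(-54) = -216)
V - 1*2378 = -216 - 1*2378 = -216 - 2378 = -2594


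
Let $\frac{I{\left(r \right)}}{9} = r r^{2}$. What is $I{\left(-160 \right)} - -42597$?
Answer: $-36821403$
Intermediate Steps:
$I{\left(r \right)} = 9 r^{3}$ ($I{\left(r \right)} = 9 r r^{2} = 9 r^{3}$)
$I{\left(-160 \right)} - -42597 = 9 \left(-160\right)^{3} - -42597 = 9 \left(-4096000\right) + 42597 = -36864000 + 42597 = -36821403$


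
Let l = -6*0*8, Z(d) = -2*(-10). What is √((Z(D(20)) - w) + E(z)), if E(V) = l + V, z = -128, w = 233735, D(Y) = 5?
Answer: I*√233843 ≈ 483.57*I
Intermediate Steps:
Z(d) = 20
l = 0 (l = 0*8 = 0)
E(V) = V (E(V) = 0 + V = V)
√((Z(D(20)) - w) + E(z)) = √((20 - 1*233735) - 128) = √((20 - 233735) - 128) = √(-233715 - 128) = √(-233843) = I*√233843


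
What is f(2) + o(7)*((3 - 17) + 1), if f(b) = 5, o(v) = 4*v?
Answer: -359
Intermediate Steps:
f(2) + o(7)*((3 - 17) + 1) = 5 + (4*7)*((3 - 17) + 1) = 5 + 28*(-14 + 1) = 5 + 28*(-13) = 5 - 364 = -359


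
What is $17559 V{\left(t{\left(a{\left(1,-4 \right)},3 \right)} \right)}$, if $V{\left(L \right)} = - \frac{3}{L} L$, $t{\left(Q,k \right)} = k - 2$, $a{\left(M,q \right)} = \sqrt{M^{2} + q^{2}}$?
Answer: $-52677$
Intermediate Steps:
$t{\left(Q,k \right)} = -2 + k$
$V{\left(L \right)} = -3$
$17559 V{\left(t{\left(a{\left(1,-4 \right)},3 \right)} \right)} = 17559 \left(-3\right) = -52677$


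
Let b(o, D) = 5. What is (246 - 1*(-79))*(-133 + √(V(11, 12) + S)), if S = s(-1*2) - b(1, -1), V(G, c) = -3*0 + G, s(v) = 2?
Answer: -43225 + 650*√2 ≈ -42306.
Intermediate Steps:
V(G, c) = G (V(G, c) = 0 + G = G)
S = -3 (S = 2 - 1*5 = 2 - 5 = -3)
(246 - 1*(-79))*(-133 + √(V(11, 12) + S)) = (246 - 1*(-79))*(-133 + √(11 - 3)) = (246 + 79)*(-133 + √8) = 325*(-133 + 2*√2) = -43225 + 650*√2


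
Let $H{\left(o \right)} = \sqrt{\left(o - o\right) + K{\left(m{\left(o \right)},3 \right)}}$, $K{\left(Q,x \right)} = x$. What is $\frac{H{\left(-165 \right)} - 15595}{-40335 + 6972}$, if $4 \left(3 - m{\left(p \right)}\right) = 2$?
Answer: $\frac{15595}{33363} - \frac{\sqrt{3}}{33363} \approx 0.46738$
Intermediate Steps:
$m{\left(p \right)} = \frac{5}{2}$ ($m{\left(p \right)} = 3 - \frac{1}{2} = \frac{5}{2}$)
$H{\left(o \right)} = \sqrt{3}$ ($H{\left(o \right)} = \sqrt{\left(o - o\right) + 3} = \sqrt{0 + 3} = \sqrt{3}$)
$\frac{H{\left(-165 \right)} - 15595}{-40335 + 6972} = \frac{\sqrt{3} - 15595}{-40335 + 6972} = \frac{-15595 + \sqrt{3}}{-33363} = \left(-15595 + \sqrt{3}\right) \left(- \frac{1}{33363}\right) = \frac{15595}{33363} - \frac{\sqrt{3}}{33363}$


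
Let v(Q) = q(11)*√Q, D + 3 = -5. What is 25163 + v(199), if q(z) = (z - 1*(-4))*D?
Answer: 25163 - 120*√199 ≈ 23470.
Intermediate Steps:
D = -8 (D = -3 - 5 = -8)
q(z) = -32 - 8*z (q(z) = (z - 1*(-4))*(-8) = (z + 4)*(-8) = (4 + z)*(-8) = -32 - 8*z)
v(Q) = -120*√Q (v(Q) = (-32 - 8*11)*√Q = (-32 - 88)*√Q = -120*√Q)
25163 + v(199) = 25163 - 120*√199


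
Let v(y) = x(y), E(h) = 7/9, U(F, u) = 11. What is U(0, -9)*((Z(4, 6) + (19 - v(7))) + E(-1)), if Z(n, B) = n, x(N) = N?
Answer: 1661/9 ≈ 184.56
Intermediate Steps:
E(h) = 7/9 (E(h) = 7*(1/9) = 7/9)
v(y) = y
U(0, -9)*((Z(4, 6) + (19 - v(7))) + E(-1)) = 11*((4 + (19 - 1*7)) + 7/9) = 11*((4 + (19 - 7)) + 7/9) = 11*((4 + 12) + 7/9) = 11*(16 + 7/9) = 11*(151/9) = 1661/9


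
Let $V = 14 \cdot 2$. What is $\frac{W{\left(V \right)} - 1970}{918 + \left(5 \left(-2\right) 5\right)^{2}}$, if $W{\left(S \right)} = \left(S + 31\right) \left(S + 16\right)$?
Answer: $\frac{313}{1709} \approx 0.18315$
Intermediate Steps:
$V = 28$
$W{\left(S \right)} = \left(16 + S\right) \left(31 + S\right)$ ($W{\left(S \right)} = \left(31 + S\right) \left(16 + S\right) = \left(16 + S\right) \left(31 + S\right)$)
$\frac{W{\left(V \right)} - 1970}{918 + \left(5 \left(-2\right) 5\right)^{2}} = \frac{\left(496 + 28^{2} + 47 \cdot 28\right) - 1970}{918 + \left(5 \left(-2\right) 5\right)^{2}} = \frac{\left(496 + 784 + 1316\right) - 1970}{918 + \left(\left(-10\right) 5\right)^{2}} = \frac{2596 - 1970}{918 + \left(-50\right)^{2}} = \frac{626}{918 + 2500} = \frac{626}{3418} = 626 \cdot \frac{1}{3418} = \frac{313}{1709}$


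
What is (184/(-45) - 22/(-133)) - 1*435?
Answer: -2626957/5985 ≈ -438.92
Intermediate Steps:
(184/(-45) - 22/(-133)) - 1*435 = (184*(-1/45) - 22*(-1/133)) - 435 = (-184/45 + 22/133) - 435 = -23482/5985 - 435 = -2626957/5985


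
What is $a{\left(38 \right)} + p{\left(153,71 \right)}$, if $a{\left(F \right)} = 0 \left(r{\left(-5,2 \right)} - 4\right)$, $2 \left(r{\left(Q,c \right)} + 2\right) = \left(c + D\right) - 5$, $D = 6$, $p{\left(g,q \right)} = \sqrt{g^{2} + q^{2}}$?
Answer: $5 \sqrt{1138} \approx 168.67$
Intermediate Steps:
$r{\left(Q,c \right)} = - \frac{3}{2} + \frac{c}{2}$ ($r{\left(Q,c \right)} = -2 + \frac{\left(c + 6\right) - 5}{2} = -2 + \frac{\left(6 + c\right) - 5}{2} = -2 + \frac{1 + c}{2} = -2 + \left(\frac{1}{2} + \frac{c}{2}\right) = - \frac{3}{2} + \frac{c}{2}$)
$a{\left(F \right)} = 0$ ($a{\left(F \right)} = 0 \left(\left(- \frac{3}{2} + \frac{1}{2} \cdot 2\right) - 4\right) = 0 \left(\left(- \frac{3}{2} + 1\right) - 4\right) = 0 \left(- \frac{1}{2} - 4\right) = 0 \left(- \frac{9}{2}\right) = 0$)
$a{\left(38 \right)} + p{\left(153,71 \right)} = 0 + \sqrt{153^{2} + 71^{2}} = 0 + \sqrt{23409 + 5041} = 0 + \sqrt{28450} = 0 + 5 \sqrt{1138} = 5 \sqrt{1138}$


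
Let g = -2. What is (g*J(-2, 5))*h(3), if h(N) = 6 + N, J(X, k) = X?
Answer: 36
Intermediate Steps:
(g*J(-2, 5))*h(3) = (-2*(-2))*(6 + 3) = 4*9 = 36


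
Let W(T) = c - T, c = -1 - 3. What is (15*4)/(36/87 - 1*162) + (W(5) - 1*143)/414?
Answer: -119386/161667 ≈ -0.73847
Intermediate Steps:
c = -4
W(T) = -4 - T
(15*4)/(36/87 - 1*162) + (W(5) - 1*143)/414 = (15*4)/(36/87 - 1*162) + ((-4 - 1*5) - 1*143)/414 = 60/(36*(1/87) - 162) + ((-4 - 5) - 143)*(1/414) = 60/(12/29 - 162) + (-9 - 143)*(1/414) = 60/(-4686/29) - 152*1/414 = 60*(-29/4686) - 76/207 = -290/781 - 76/207 = -119386/161667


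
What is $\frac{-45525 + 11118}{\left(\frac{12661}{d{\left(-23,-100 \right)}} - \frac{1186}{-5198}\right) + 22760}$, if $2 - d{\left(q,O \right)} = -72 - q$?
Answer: $- \frac{4560613443}{3049751422} \approx -1.4954$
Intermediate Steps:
$d{\left(q,O \right)} = 74 + q$ ($d{\left(q,O \right)} = 2 - \left(-72 - q\right) = 2 + \left(72 + q\right) = 74 + q$)
$\frac{-45525 + 11118}{\left(\frac{12661}{d{\left(-23,-100 \right)}} - \frac{1186}{-5198}\right) + 22760} = \frac{-45525 + 11118}{\left(\frac{12661}{74 - 23} - \frac{1186}{-5198}\right) + 22760} = - \frac{34407}{\left(\frac{12661}{51} - - \frac{593}{2599}\right) + 22760} = - \frac{34407}{\left(12661 \cdot \frac{1}{51} + \frac{593}{2599}\right) + 22760} = - \frac{34407}{\left(\frac{12661}{51} + \frac{593}{2599}\right) + 22760} = - \frac{34407}{\frac{32936182}{132549} + 22760} = - \frac{34407}{\frac{3049751422}{132549}} = \left(-34407\right) \frac{132549}{3049751422} = - \frac{4560613443}{3049751422}$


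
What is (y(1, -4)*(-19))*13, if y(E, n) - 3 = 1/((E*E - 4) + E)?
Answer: -1235/2 ≈ -617.50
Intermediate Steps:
y(E, n) = 3 + 1/(-4 + E + E²) (y(E, n) = 3 + 1/((E*E - 4) + E) = 3 + 1/((E² - 4) + E) = 3 + 1/((-4 + E²) + E) = 3 + 1/(-4 + E + E²))
(y(1, -4)*(-19))*13 = (((-11 + 3*1 + 3*1²)/(-4 + 1 + 1²))*(-19))*13 = (((-11 + 3 + 3*1)/(-4 + 1 + 1))*(-19))*13 = (((-11 + 3 + 3)/(-2))*(-19))*13 = (-½*(-5)*(-19))*13 = ((5/2)*(-19))*13 = -95/2*13 = -1235/2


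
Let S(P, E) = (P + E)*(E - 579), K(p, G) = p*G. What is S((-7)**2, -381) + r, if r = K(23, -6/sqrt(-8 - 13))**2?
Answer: 2224692/7 ≈ 3.1781e+5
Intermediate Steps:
K(p, G) = G*p
S(P, E) = (-579 + E)*(E + P) (S(P, E) = (E + P)*(-579 + E) = (-579 + E)*(E + P))
r = -6348/7 (r = (-6/sqrt(-8 - 13)*23)**2 = (-6*(-I*sqrt(21)/21)*23)**2 = (-(-2)*I*sqrt(21)/7*23)**2 = ((2*I*sqrt(21)/7)*23)**2 = (46*I*sqrt(21)/7)**2 = -6348/7 ≈ -906.86)
S((-7)**2, -381) + r = ((-381)**2 - 579*(-381) - 579*(-7)**2 - 381*(-7)**2) - 6348/7 = (145161 + 220599 - 579*49 - 381*49) - 6348/7 = (145161 + 220599 - 28371 - 18669) - 6348/7 = 318720 - 6348/7 = 2224692/7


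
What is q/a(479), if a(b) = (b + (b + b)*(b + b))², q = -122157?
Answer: -13573/93685578561 ≈ -1.4488e-7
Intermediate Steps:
a(b) = (b + 4*b²)² (a(b) = (b + (2*b)*(2*b))² = (b + 4*b²)²)
q/a(479) = -122157*1/(229441*(1 + 4*479)²) = -122157*1/(229441*(1 + 1916)²) = -122157/(229441*1917²) = -122157/(229441*3674889) = -122157/843170207049 = -122157*1/843170207049 = -13573/93685578561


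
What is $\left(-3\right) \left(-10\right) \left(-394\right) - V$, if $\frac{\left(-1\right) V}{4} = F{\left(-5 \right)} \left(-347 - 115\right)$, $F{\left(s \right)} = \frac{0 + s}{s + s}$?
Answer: $-12744$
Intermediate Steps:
$F{\left(s \right)} = \frac{1}{2}$ ($F{\left(s \right)} = \frac{s}{2 s} = s \frac{1}{2 s} = \frac{1}{2}$)
$V = 924$ ($V = - 4 \frac{-347 - 115}{2} = - 4 \cdot \frac{1}{2} \left(-462\right) = \left(-4\right) \left(-231\right) = 924$)
$\left(-3\right) \left(-10\right) \left(-394\right) - V = \left(-3\right) \left(-10\right) \left(-394\right) - 924 = 30 \left(-394\right) - 924 = -11820 - 924 = -12744$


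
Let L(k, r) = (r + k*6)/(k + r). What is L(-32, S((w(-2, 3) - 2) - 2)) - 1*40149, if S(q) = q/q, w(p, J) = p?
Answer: -1244428/31 ≈ -40143.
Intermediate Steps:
S(q) = 1
L(k, r) = (r + 6*k)/(k + r)
L(-32, S((w(-2, 3) - 2) - 2)) - 1*40149 = (1 + 6*(-32))/(-32 + 1) - 1*40149 = (1 - 192)/(-31) - 40149 = -1/31*(-191) - 40149 = 191/31 - 40149 = -1244428/31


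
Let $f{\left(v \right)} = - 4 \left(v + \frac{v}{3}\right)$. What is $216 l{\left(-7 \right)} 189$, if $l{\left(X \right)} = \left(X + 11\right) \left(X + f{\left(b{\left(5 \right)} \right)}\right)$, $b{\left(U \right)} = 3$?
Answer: $-3755808$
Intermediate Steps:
$f{\left(v \right)} = - \frac{16 v}{3}$ ($f{\left(v \right)} = - 4 \left(v + v \frac{1}{3}\right) = - 4 \left(v + \frac{v}{3}\right) = - 4 \frac{4 v}{3} = - \frac{16 v}{3}$)
$l{\left(X \right)} = \left(-16 + X\right) \left(11 + X\right)$ ($l{\left(X \right)} = \left(X + 11\right) \left(X - 16\right) = \left(11 + X\right) \left(X - 16\right) = \left(11 + X\right) \left(-16 + X\right) = \left(-16 + X\right) \left(11 + X\right)$)
$216 l{\left(-7 \right)} 189 = 216 \left(-176 + \left(-7\right)^{2} - -35\right) 189 = 216 \left(-176 + 49 + 35\right) 189 = 216 \left(-92\right) 189 = \left(-19872\right) 189 = -3755808$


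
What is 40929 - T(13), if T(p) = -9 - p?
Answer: 40951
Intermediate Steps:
40929 - T(13) = 40929 - (-9 - 1*13) = 40929 - (-9 - 13) = 40929 - 1*(-22) = 40929 + 22 = 40951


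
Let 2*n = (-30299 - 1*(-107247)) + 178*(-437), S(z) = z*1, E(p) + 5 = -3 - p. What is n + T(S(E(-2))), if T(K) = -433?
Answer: -852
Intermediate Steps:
E(p) = -8 - p (E(p) = -5 + (-3 - p) = -8 - p)
S(z) = z
n = -419 (n = ((-30299 - 1*(-107247)) + 178*(-437))/2 = ((-30299 + 107247) - 77786)/2 = (76948 - 77786)/2 = (½)*(-838) = -419)
n + T(S(E(-2))) = -419 - 433 = -852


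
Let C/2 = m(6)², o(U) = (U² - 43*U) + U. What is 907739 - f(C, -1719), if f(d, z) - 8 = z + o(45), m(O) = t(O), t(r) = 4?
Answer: 909315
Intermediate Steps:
m(O) = 4
o(U) = U² - 42*U
C = 32 (C = 2*4² = 2*16 = 32)
f(d, z) = 143 + z (f(d, z) = 8 + (z + 45*(-42 + 45)) = 8 + (z + 45*3) = 8 + (z + 135) = 8 + (135 + z) = 143 + z)
907739 - f(C, -1719) = 907739 - (143 - 1719) = 907739 - 1*(-1576) = 907739 + 1576 = 909315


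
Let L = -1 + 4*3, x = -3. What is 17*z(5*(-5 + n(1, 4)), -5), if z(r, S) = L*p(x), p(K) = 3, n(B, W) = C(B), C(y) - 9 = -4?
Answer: 561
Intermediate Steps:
C(y) = 5 (C(y) = 9 - 4 = 5)
L = 11 (L = -1 + 12 = 11)
n(B, W) = 5
z(r, S) = 33 (z(r, S) = 11*3 = 33)
17*z(5*(-5 + n(1, 4)), -5) = 17*33 = 561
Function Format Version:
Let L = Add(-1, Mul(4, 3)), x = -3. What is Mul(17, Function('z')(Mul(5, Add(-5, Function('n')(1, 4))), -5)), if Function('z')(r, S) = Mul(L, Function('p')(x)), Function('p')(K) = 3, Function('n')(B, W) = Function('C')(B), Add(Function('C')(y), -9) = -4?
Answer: 561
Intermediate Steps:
Function('C')(y) = 5 (Function('C')(y) = Add(9, -4) = 5)
L = 11 (L = Add(-1, 12) = 11)
Function('n')(B, W) = 5
Function('z')(r, S) = 33 (Function('z')(r, S) = Mul(11, 3) = 33)
Mul(17, Function('z')(Mul(5, Add(-5, Function('n')(1, 4))), -5)) = Mul(17, 33) = 561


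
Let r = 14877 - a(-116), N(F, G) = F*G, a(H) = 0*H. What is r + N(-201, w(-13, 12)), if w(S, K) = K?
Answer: 12465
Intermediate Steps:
a(H) = 0
r = 14877 (r = 14877 - 1*0 = 14877 + 0 = 14877)
r + N(-201, w(-13, 12)) = 14877 - 201*12 = 14877 - 2412 = 12465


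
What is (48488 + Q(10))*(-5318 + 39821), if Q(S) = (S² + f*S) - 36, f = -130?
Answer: 1630335756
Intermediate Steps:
Q(S) = -36 + S² - 130*S (Q(S) = (S² - 130*S) - 36 = -36 + S² - 130*S)
(48488 + Q(10))*(-5318 + 39821) = (48488 + (-36 + 10² - 130*10))*(-5318 + 39821) = (48488 + (-36 + 100 - 1300))*34503 = (48488 - 1236)*34503 = 47252*34503 = 1630335756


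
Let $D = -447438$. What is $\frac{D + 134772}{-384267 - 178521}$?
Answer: $\frac{52111}{93798} \approx 0.55557$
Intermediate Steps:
$\frac{D + 134772}{-384267 - 178521} = \frac{-447438 + 134772}{-384267 - 178521} = - \frac{312666}{-562788} = \left(-312666\right) \left(- \frac{1}{562788}\right) = \frac{52111}{93798}$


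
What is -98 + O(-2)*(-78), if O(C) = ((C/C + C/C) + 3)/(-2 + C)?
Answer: -½ ≈ -0.50000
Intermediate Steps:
O(C) = 5/(-2 + C) (O(C) = ((1 + 1) + 3)/(-2 + C) = (2 + 3)/(-2 + C) = 5/(-2 + C))
-98 + O(-2)*(-78) = -98 + (5/(-2 - 2))*(-78) = -98 + (5/(-4))*(-78) = -98 + (5*(-¼))*(-78) = -98 - 5/4*(-78) = -98 + 195/2 = -½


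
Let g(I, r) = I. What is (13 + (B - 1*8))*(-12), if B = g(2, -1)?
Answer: -84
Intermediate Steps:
B = 2
(13 + (B - 1*8))*(-12) = (13 + (2 - 1*8))*(-12) = (13 + (2 - 8))*(-12) = (13 - 6)*(-12) = 7*(-12) = -84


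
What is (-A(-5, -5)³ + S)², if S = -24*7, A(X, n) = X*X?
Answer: 249418849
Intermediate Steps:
A(X, n) = X²
S = -168
(-A(-5, -5)³ + S)² = (-((-5)²)³ - 168)² = (-1*25³ - 168)² = (-1*15625 - 168)² = (-15625 - 168)² = (-15793)² = 249418849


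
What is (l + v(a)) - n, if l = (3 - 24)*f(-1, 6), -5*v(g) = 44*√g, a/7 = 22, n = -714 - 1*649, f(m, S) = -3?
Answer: 1426 - 44*√154/5 ≈ 1316.8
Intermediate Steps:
n = -1363 (n = -714 - 649 = -1363)
a = 154 (a = 7*22 = 154)
v(g) = -44*√g/5
l = 63 (l = (3 - 24)*(-3) = -21*(-3) = 63)
(l + v(a)) - n = (63 - 44*√154/5) - 1*(-1363) = (63 - 44*√154/5) + 1363 = 1426 - 44*√154/5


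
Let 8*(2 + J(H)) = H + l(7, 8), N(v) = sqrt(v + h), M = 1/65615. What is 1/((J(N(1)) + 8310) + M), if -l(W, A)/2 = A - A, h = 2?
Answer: 763064895123520/6339543156010303583 - 34442625800*sqrt(3)/19018629468030910749 ≈ 0.00012036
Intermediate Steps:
l(W, A) = 0 (l(W, A) = -2*(A - A) = -2*0 = 0)
M = 1/65615 ≈ 1.5240e-5
N(v) = sqrt(2 + v) (N(v) = sqrt(v + 2) = sqrt(2 + v))
J(H) = -2 + H/8 (J(H) = -2 + (H + 0)/8 = -2 + H/8)
1/((J(N(1)) + 8310) + M) = 1/(((-2 + sqrt(2 + 1)/8) + 8310) + 1/65615) = 1/(((-2 + sqrt(3)/8) + 8310) + 1/65615) = 1/((8308 + sqrt(3)/8) + 1/65615) = 1/(545129421/65615 + sqrt(3)/8)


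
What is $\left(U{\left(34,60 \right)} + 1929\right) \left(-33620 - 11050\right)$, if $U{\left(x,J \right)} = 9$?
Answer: $-86570460$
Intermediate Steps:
$\left(U{\left(34,60 \right)} + 1929\right) \left(-33620 - 11050\right) = \left(9 + 1929\right) \left(-33620 - 11050\right) = 1938 \left(-44670\right) = -86570460$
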